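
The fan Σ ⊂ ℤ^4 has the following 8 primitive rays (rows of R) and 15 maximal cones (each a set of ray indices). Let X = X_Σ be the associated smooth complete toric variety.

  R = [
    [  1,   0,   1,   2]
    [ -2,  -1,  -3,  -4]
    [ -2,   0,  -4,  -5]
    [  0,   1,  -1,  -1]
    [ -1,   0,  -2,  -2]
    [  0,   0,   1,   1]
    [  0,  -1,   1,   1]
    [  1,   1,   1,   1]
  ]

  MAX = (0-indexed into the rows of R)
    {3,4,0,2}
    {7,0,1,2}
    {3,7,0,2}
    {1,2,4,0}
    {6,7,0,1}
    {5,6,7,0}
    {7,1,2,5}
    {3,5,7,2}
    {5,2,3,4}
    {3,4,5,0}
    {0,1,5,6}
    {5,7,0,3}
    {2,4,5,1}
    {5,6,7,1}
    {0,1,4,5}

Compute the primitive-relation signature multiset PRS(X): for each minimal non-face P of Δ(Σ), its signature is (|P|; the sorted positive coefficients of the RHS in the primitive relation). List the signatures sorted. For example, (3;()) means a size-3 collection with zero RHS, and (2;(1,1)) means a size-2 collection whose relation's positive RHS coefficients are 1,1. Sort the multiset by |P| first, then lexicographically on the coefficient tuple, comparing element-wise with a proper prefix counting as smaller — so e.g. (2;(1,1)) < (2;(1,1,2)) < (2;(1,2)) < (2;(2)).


Σ has 7 primitive collections:

  {3,6}:  v_{3} + v_{6} = 0  →  sig = (2;())
  {1,3}:  v_{1} + v_{3} = v_{2}  →  sig = (2;(1))
  {2,6}:  v_{2} + v_{6} = v_{1}  →  sig = (2;(1))
  {4,7}:  v_{4} + v_{7} = v_{3}  →  sig = (2;(1))
  {4,6}:  v_{4} + v_{6} = v_{0} + v_{1} + v_{5}  →  sig = (2;(1,1,1))
  {0,2,5}:  v_{0} + v_{2} + v_{5} = v_{4}  →  sig = (3;(1))
  {0,1,5,7}:  v_{0} + v_{1} + v_{5} + v_{7} = 0  →  sig = (4;())

Signatures (|P|; sorted positive RHS coefficients), sorted:
[(2;()), (2;(1)), (2;(1)), (2;(1)), (2;(1,1,1)), (3;(1)), (4;())]


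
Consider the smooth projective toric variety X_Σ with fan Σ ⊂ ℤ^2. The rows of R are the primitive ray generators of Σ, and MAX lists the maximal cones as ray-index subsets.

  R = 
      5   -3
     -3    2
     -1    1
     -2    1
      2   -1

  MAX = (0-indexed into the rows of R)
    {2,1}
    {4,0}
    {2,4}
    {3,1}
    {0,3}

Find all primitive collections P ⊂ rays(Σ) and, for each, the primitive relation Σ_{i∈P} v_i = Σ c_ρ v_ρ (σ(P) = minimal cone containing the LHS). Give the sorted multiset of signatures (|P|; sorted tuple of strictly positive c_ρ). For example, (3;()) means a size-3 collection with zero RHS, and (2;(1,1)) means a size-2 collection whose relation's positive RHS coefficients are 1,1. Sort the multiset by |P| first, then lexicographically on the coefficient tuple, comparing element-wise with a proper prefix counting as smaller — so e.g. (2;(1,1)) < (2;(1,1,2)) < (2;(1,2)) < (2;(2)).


Primitive collections (5):

  {3,4}:  v_{3} + v_{4} = 0 — sig = (2;())
  {0,1}:  v_{0} + v_{1} = v_{4} — sig = (2;(1))
  {1,4}:  v_{1} + v_{4} = v_{2} — sig = (2;(1))
  {2,3}:  v_{2} + v_{3} = v_{1} — sig = (2;(1))
  {0,2}:  v_{0} + v_{2} = 2·v_{4} — sig = (2;(2))

so the primitive-relation signature multiset is
[(2;()), (2;(1)), (2;(1)), (2;(1)), (2;(2))]


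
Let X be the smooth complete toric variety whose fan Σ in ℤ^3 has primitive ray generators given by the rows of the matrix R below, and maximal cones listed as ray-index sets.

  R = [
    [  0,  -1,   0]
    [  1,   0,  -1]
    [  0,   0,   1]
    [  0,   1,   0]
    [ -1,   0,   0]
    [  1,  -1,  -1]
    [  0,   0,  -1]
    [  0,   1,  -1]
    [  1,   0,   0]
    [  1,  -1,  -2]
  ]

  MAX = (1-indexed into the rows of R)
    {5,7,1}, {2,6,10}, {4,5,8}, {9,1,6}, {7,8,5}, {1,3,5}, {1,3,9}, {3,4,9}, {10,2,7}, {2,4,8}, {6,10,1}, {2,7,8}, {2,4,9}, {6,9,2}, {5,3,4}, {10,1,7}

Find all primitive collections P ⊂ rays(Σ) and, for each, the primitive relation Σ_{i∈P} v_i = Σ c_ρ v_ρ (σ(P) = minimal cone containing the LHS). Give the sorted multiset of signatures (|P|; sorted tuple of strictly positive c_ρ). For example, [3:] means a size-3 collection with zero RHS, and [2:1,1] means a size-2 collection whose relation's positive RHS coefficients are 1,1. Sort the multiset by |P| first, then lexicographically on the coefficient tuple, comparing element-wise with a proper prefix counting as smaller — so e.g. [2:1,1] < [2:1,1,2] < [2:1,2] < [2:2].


21 collections generate NE(X_Σ); each relation:

  • {1,4}:  v_{1} + v_{4} = 0  ⟹  sig = [2:]
  • {3,7}:  v_{3} + v_{7} = 0  ⟹  sig = [2:]
  • {5,9}:  v_{5} + v_{9} = 0  ⟹  sig = [2:]
  • {1,2}:  v_{1} + v_{2} = v_{6}  ⟹  sig = [2:1]
  • {1,8}:  v_{1} + v_{8} = v_{7}  ⟹  sig = [2:1]
  • {2,3}:  v_{2} + v_{3} = v_{9}  ⟹  sig = [2:1]
  • {2,5}:  v_{2} + v_{5} = v_{7}  ⟹  sig = [2:1]
  • {3,8}:  v_{3} + v_{8} = v_{4}  ⟹  sig = [2:1]
  • {3,10}:  v_{3} + v_{10} = v_{6}  ⟹  sig = [2:1]
  • {4,6}:  v_{4} + v_{6} = v_{2}  ⟹  sig = [2:1]
  • {4,7}:  v_{4} + v_{7} = v_{8}  ⟹  sig = [2:1]
  • {6,7}:  v_{6} + v_{7} = v_{10}  ⟹  sig = [2:1]
  • {7,9}:  v_{7} + v_{9} = v_{2}  ⟹  sig = [2:1]
  • {3,6}:  v_{3} + v_{6} = v_{1} + v_{9}  ⟹  sig = [2:1,1]
  • {4,10}:  v_{4} + v_{10} = v_{2} + v_{7}  ⟹  sig = [2:1,1]
  • {5,6}:  v_{5} + v_{6} = v_{1} + v_{7}  ⟹  sig = [2:1,1]
  • {6,8}:  v_{6} + v_{8} = v_{2} + v_{7}  ⟹  sig = [2:1,1]
  • {8,9}:  v_{8} + v_{9} = v_{2} + v_{4}  ⟹  sig = [2:1,1]
  • {9,10}:  v_{9} + v_{10} = v_{2} + v_{6}  ⟹  sig = [2:1,1]
  • {5,10}:  v_{5} + v_{10} = v_{1} + 2·v_{7}  ⟹  sig = [2:1,2]
  • {8,10}:  v_{8} + v_{10} = v_{2} + 2·v_{7}  ⟹  sig = [2:1,2]

Hence PRS(X_Σ) =
[[2:], [2:], [2:], [2:1], [2:1], [2:1], [2:1], [2:1], [2:1], [2:1], [2:1], [2:1], [2:1], [2:1,1], [2:1,1], [2:1,1], [2:1,1], [2:1,1], [2:1,1], [2:1,2], [2:1,2]]


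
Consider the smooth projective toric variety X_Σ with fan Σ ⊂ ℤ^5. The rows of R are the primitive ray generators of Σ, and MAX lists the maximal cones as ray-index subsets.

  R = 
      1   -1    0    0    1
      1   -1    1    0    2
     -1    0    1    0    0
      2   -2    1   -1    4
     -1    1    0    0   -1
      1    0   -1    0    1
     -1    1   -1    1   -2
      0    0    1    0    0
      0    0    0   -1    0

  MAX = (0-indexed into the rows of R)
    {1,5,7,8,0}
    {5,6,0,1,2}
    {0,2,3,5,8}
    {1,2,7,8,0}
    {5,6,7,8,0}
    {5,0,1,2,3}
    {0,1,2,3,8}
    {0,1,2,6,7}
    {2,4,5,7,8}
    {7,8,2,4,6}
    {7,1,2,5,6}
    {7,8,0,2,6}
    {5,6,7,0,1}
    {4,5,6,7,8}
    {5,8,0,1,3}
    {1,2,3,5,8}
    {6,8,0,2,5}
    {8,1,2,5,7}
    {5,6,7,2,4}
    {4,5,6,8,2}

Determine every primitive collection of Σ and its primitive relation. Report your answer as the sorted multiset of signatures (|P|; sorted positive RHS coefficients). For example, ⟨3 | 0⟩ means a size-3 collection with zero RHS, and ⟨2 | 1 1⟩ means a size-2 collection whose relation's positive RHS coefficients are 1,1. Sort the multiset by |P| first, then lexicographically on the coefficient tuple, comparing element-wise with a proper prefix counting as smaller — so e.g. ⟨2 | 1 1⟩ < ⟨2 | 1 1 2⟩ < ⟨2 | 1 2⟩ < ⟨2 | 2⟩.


Primitive collections (9):

  {0,4}:  v_{0} + v_{4} = 0 ; sig = ⟨2 | 0⟩
  {1,4}:  v_{1} + v_{4} = v_{2} + v_{5} + v_{7} ; sig = ⟨2 | 1 1 1⟩
  {3,6}:  v_{3} + v_{6} = v_{0} + v_{2} + v_{5} ; sig = ⟨2 | 1 1 1⟩
  {3,4}:  v_{3} + v_{4} = v_{1} + v_{2} + v_{5} + v_{8} ; sig = ⟨2 | 1 1 1 1⟩
  {3,7}:  v_{3} + v_{7} = 2·v_{1} + v_{8} ; sig = ⟨2 | 1 2⟩
  {1,6,8}:  v_{1} + v_{6} + v_{8} = 0 ; sig = ⟨3 | 0⟩
  {0,2,5,7}:  v_{0} + v_{2} + v_{5} + v_{7} = v_{1} ; sig = ⟨4 | 1⟩
  {0,1,2,5,8}:  v_{0} + v_{1} + v_{2} + v_{5} + v_{8} = v_{3} ; sig = ⟨5 | 1⟩
  {2,5,6,7,8}:  v_{2} + v_{5} + v_{6} + v_{7} + v_{8} = v_{4} ; sig = ⟨5 | 1⟩

Signatures (|P|; sorted positive RHS coefficients), sorted:
{ ⟨2 | 0⟩,  ⟨2 | 1 1 1⟩ ×2,  ⟨2 | 1 1 1 1⟩,  ⟨2 | 1 2⟩,  ⟨3 | 0⟩,  ⟨4 | 1⟩,  ⟨5 | 1⟩ ×2 }


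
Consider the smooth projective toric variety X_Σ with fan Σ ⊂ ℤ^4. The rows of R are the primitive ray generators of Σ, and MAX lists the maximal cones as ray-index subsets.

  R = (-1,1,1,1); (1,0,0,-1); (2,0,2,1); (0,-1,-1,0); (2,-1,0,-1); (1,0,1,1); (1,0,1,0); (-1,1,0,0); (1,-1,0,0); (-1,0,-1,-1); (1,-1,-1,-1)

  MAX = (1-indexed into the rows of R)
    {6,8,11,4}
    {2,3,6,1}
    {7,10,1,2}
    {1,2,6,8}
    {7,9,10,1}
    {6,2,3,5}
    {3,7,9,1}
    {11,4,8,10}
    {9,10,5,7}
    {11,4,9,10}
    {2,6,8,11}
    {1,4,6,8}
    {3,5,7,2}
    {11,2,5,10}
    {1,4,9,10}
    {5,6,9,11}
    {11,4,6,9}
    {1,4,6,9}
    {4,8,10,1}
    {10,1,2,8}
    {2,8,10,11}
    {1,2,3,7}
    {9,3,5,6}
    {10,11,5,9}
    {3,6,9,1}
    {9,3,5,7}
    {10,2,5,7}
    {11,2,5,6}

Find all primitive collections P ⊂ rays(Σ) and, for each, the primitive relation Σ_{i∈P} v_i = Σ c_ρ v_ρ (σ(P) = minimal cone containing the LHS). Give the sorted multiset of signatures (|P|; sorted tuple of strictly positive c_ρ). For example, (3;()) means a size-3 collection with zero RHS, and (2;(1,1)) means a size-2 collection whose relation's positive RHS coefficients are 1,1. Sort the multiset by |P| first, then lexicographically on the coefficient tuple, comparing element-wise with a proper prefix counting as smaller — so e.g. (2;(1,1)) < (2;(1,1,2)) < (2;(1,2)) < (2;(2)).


Primitive collections (16):

  • {1,11}:  v_{1} + v_{11} = 0  →  sig = (2;())
  • {6,10}:  v_{6} + v_{10} = 0  →  sig = (2;())
  • {8,9}:  v_{8} + v_{9} = 0  →  sig = (2;())
  • {1,5}:  v_{1} + v_{5} = v_{7}  →  sig = (2;(1))
  • {2,4}:  v_{2} + v_{4} = v_{11}  →  sig = (2;(1))
  • {2,9}:  v_{2} + v_{9} = v_{5}  →  sig = (2;(1))
  • {3,10}:  v_{3} + v_{10} = v_{7}  →  sig = (2;(1))
  • {4,7}:  v_{4} + v_{7} = v_{9}  →  sig = (2;(1))
  • {5,8}:  v_{5} + v_{8} = v_{2}  →  sig = (2;(1))
  • {6,7}:  v_{6} + v_{7} = v_{3}  →  sig = (2;(1))
  • {7,11}:  v_{7} + v_{11} = v_{5}  →  sig = (2;(1))
  • {3,4}:  v_{3} + v_{4} = v_{6} + v_{9}  →  sig = (2;(1,1))
  • {3,11}:  v_{3} + v_{11} = v_{5} + v_{6}  →  sig = (2;(1,1))
  • {4,5}:  v_{4} + v_{5} = v_{9} + v_{11}  →  sig = (2;(1,1))
  • {7,8}:  v_{7} + v_{8} = v_{1} + v_{2}  →  sig = (2;(1,1))
  • {3,8}:  v_{3} + v_{8} = v_{1} + v_{2} + v_{6}  →  sig = (2;(1,1,1))

so the primitive-relation signature multiset is
    |P|=2: 16 collections, coeffs (), (), (), (1), (1), (1), (1), (1), (1), (1), (1), (1,1), (1,1), (1,1), (1,1), (1,1,1)


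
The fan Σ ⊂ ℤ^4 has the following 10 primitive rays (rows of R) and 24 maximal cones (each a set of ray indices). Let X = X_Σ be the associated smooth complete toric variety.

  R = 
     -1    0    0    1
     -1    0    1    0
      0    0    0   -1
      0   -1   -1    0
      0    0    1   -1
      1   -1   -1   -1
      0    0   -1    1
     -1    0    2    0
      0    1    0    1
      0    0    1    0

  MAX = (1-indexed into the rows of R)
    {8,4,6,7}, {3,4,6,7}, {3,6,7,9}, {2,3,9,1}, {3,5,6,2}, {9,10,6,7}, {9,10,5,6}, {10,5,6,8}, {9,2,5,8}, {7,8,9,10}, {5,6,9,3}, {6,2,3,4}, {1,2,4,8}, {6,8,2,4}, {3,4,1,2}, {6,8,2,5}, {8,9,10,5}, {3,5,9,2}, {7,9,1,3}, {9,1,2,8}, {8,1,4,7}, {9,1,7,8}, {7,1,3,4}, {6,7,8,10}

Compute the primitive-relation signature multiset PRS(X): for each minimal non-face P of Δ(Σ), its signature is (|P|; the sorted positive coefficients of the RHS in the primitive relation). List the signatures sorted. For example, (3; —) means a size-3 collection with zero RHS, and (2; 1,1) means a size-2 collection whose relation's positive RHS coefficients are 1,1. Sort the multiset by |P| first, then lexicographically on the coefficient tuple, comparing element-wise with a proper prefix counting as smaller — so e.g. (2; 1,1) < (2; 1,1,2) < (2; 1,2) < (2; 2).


13 collections generate NE(X_Σ); each relation:

  P = {5,7}:  v_{5} + v_{7} = 0  ⟹  sig = (2; —)
  P = {1,5}:  v_{1} + v_{5} = v_{2}  ⟹  sig = (2; 1)
  P = {1,6}:  v_{1} + v_{6} = v_{4}  ⟹  sig = (2; 1)
  P = {2,7}:  v_{2} + v_{7} = v_{1}  ⟹  sig = (2; 1)
  P = {2,10}:  v_{2} + v_{10} = v_{8}  ⟹  sig = (2; 1)
  P = {3,10}:  v_{3} + v_{10} = v_{5}  ⟹  sig = (2; 1)
  P = {4,9}:  v_{4} + v_{9} = v_{7}  ⟹  sig = (2; 1)
  P = {1,10}:  v_{1} + v_{10} = v_{7} + v_{8}  ⟹  sig = (2; 1,1)
  P = {3,8}:  v_{3} + v_{8} = v_{2} + v_{5}  ⟹  sig = (2; 1,1)
  P = {4,5}:  v_{4} + v_{5} = v_{2} + v_{6}  ⟹  sig = (2; 1,1)
  P = {4,10}:  v_{4} + v_{10} = v_{6} + v_{7} + v_{8}  ⟹  sig = (2; 1,1,1)
  P = {2,6,9}:  v_{2} + v_{6} + v_{9} = 0  ⟹  sig = (3; —)
  P = {6,8,9}:  v_{6} + v_{8} + v_{9} = v_{10}  ⟹  sig = (3; 1)

Hence PRS(X_Σ) =
    |P|=2: 11 collections, coeffs (), (1), (1), (1), (1), (1), (1), (1,1), (1,1), (1,1), (1,1,1)
    |P|=3: 2 collections, coeffs (), (1)


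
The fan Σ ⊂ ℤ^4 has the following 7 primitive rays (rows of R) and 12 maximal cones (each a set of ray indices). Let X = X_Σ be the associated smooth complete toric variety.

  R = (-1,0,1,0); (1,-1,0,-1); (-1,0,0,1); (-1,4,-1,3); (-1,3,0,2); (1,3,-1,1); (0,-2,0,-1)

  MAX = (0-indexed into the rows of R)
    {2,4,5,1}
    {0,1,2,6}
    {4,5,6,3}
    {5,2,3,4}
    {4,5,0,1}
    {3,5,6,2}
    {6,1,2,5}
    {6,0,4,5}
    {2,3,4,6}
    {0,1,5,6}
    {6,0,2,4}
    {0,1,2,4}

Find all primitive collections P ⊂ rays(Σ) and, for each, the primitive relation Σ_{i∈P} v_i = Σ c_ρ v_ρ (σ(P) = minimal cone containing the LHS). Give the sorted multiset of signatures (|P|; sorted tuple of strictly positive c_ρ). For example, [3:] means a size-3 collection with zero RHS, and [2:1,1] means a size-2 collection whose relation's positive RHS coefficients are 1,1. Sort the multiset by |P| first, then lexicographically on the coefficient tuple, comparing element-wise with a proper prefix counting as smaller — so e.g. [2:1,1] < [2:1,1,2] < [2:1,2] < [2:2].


Σ has 5 primitive collections:

  • {1,3}:  v_{1} + v_{3} = v_{2} + v_{5} — sig = [2:1,1]
  • {0,3}:  v_{0} + v_{3} = 2·v_{4} + v_{6} — sig = [2:1,2]
  • {1,4,6}:  v_{1} + v_{4} + v_{6} = 0 — sig = [3:]
  • {0,2,5}:  v_{0} + v_{2} + v_{5} = v_{4} — sig = [3:1]
  • {2,4,5,6}:  v_{2} + v_{4} + v_{5} + v_{6} = v_{3} — sig = [4:1]

Sorted signature multiset PRS(X):
    |P|=2: 2 collections, coeffs (1,1), (1,2)
    |P|=3: 2 collections, coeffs (), (1)
    |P|=4: 1 collection, coeffs (1)


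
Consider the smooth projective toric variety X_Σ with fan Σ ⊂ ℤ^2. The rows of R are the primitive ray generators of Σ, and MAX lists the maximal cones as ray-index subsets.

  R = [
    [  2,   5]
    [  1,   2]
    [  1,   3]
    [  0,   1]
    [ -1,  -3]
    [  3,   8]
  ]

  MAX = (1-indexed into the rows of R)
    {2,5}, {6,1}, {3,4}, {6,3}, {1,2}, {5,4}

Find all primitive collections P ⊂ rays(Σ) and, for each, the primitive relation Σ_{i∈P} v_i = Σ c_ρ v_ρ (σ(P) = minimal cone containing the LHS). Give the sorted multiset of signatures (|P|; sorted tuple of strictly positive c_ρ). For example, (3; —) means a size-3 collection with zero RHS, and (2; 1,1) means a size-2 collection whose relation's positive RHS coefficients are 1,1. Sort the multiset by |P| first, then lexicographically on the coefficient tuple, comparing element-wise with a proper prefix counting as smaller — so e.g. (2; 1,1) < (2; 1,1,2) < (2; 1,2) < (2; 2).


The 9 primitive collections of Σ (r=6, n=2):

  {3,5}:  v_{3} + v_{5} = 0  so sig = (2; —)
  {1,3}:  v_{1} + v_{3} = v_{6}  so sig = (2; 1)
  {1,5}:  v_{1} + v_{5} = v_{2}  so sig = (2; 1)
  {2,3}:  v_{2} + v_{3} = v_{1}  so sig = (2; 1)
  {2,4}:  v_{2} + v_{4} = v_{3}  so sig = (2; 1)
  {5,6}:  v_{5} + v_{6} = v_{1}  so sig = (2; 1)
  {1,4}:  v_{1} + v_{4} = 2·v_{3}  so sig = (2; 2)
  {2,6}:  v_{2} + v_{6} = 2·v_{1}  so sig = (2; 2)
  {4,6}:  v_{4} + v_{6} = 3·v_{3}  so sig = (2; 3)

so the primitive-relation signature multiset is
    |P|=2: 9 collections, coeffs (), (1), (1), (1), (1), (1), (2), (2), (3)


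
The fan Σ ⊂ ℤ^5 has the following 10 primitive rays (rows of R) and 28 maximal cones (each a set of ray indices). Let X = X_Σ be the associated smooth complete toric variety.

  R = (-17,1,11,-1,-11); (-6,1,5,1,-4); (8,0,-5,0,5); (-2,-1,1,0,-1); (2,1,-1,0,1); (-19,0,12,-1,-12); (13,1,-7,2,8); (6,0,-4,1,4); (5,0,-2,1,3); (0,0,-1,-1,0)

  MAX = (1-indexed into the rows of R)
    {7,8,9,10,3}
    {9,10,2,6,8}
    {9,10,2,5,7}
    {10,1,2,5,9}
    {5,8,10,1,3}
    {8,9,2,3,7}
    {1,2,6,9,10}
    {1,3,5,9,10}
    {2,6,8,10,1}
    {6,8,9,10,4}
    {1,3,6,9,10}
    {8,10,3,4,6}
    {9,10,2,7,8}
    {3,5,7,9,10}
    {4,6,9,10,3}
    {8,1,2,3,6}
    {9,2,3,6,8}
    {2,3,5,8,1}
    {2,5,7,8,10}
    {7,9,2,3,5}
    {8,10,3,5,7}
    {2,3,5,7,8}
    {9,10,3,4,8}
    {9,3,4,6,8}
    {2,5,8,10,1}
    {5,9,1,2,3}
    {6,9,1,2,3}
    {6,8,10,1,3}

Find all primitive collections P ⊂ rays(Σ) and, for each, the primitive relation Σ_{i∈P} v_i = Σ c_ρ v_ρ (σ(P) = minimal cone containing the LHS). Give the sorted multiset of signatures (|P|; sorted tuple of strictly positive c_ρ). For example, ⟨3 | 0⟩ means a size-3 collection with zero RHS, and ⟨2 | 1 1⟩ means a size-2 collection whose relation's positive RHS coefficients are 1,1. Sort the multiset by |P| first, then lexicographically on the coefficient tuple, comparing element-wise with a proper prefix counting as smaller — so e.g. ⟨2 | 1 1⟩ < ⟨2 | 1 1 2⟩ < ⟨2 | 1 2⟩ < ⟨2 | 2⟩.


|primitive collections| = 11. Relations:

  {4,5}:  v_{4} + v_{5} = 0  ⇒ sig = ⟨2 | 0⟩
  {1,4}:  v_{1} + v_{4} = v_{6}  ⇒ sig = ⟨2 | 1⟩
  {5,6}:  v_{5} + v_{6} = v_{1}  ⇒ sig = ⟨2 | 1⟩
  {6,7}:  v_{6} + v_{7} = v_{2}  ⇒ sig = ⟨2 | 1⟩
  {1,7}:  v_{1} + v_{7} = v_{2} + v_{5}  ⇒ sig = ⟨2 | 1 1⟩
  {4,7}:  v_{4} + v_{7} = v_{8} + v_{9}  ⇒ sig = ⟨2 | 1 1⟩
  {2,4}:  v_{2} + v_{4} = v_{6} + v_{8} + v_{9}  ⇒ sig = ⟨2 | 1 1 1⟩
  {1,8,9}:  v_{1} + v_{8} + v_{9} = v_{2}  ⇒ sig = ⟨3 | 1⟩
  {2,3,10}:  v_{2} + v_{3} + v_{10} = v_{5}  ⇒ sig = ⟨3 | 1⟩
  {5,8,9}:  v_{5} + v_{8} + v_{9} = v_{7}  ⇒ sig = ⟨3 | 1⟩
  {3,6,8,9,10}:  v_{3} + v_{6} + v_{8} + v_{9} + v_{10} = 0  ⇒ sig = ⟨5 | 0⟩

Hence PRS(X_Σ) =
    |P|=2: 7 collections, coeffs (), (1), (1), (1), (1,1), (1,1), (1,1,1)
    |P|=3: 3 collections, coeffs (1), (1), (1)
    |P|=5: 1 collection, coeffs ()


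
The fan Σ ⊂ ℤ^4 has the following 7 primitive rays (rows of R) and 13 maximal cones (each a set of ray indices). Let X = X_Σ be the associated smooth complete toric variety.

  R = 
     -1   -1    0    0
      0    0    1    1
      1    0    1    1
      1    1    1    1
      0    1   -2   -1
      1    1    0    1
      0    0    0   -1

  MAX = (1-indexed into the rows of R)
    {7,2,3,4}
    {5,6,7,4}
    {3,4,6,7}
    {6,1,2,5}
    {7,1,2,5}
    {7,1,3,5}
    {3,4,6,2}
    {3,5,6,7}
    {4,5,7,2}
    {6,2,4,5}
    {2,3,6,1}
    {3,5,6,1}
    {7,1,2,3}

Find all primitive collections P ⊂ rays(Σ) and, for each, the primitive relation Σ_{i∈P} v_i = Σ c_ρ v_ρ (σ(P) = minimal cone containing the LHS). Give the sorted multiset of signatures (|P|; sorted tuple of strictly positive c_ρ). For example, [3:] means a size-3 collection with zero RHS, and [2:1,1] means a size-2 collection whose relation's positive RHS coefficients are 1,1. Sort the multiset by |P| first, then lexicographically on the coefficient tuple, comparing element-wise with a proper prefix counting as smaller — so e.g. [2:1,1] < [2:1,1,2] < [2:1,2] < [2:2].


5 collections generate NE(X_Σ); each relation:

  {1,4}:  v_{1} + v_{4} = v_{2}  ⟹  sig = [2:1]
  {1,6,7}:  v_{1} + v_{6} + v_{7} = 0  ⟹  sig = [3:]
  {2,3,5}:  v_{2} + v_{3} + v_{5} = v_{6}  ⟹  sig = [3:1]
  {2,6,7}:  v_{2} + v_{6} + v_{7} = v_{4}  ⟹  sig = [3:1]
  {3,4,5}:  v_{3} + v_{4} + v_{5} = 2·v_{6} + v_{7}  ⟹  sig = [3:1,2]

so the primitive-relation signature multiset is
{ [2:1],  [3:],  [3:1] ×2,  [3:1,2] }


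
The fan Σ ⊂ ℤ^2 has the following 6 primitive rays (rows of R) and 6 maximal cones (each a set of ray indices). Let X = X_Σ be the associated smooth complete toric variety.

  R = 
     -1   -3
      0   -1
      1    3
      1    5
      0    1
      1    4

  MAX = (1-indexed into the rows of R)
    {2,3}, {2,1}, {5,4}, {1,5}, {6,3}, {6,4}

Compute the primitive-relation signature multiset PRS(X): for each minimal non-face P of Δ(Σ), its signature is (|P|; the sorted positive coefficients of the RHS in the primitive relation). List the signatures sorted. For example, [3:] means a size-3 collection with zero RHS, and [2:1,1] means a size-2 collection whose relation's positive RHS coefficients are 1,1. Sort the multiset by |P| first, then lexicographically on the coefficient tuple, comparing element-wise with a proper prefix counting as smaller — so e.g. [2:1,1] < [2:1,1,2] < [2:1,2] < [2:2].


Primitive collections (9):

  • {1,3}:  v_{1} + v_{3} = 0  ⟹  sig = [2:]
  • {2,5}:  v_{2} + v_{5} = 0  ⟹  sig = [2:]
  • {1,6}:  v_{1} + v_{6} = v_{5}  ⟹  sig = [2:1]
  • {2,4}:  v_{2} + v_{4} = v_{6}  ⟹  sig = [2:1]
  • {2,6}:  v_{2} + v_{6} = v_{3}  ⟹  sig = [2:1]
  • {3,5}:  v_{3} + v_{5} = v_{6}  ⟹  sig = [2:1]
  • {5,6}:  v_{5} + v_{6} = v_{4}  ⟹  sig = [2:1]
  • {1,4}:  v_{1} + v_{4} = 2·v_{5}  ⟹  sig = [2:2]
  • {3,4}:  v_{3} + v_{4} = 2·v_{6}  ⟹  sig = [2:2]

so the primitive-relation signature multiset is
    [2:]
    [2:]
    [2:1]
    [2:1]
    [2:1]
    [2:1]
    [2:1]
    [2:2]
    [2:2]


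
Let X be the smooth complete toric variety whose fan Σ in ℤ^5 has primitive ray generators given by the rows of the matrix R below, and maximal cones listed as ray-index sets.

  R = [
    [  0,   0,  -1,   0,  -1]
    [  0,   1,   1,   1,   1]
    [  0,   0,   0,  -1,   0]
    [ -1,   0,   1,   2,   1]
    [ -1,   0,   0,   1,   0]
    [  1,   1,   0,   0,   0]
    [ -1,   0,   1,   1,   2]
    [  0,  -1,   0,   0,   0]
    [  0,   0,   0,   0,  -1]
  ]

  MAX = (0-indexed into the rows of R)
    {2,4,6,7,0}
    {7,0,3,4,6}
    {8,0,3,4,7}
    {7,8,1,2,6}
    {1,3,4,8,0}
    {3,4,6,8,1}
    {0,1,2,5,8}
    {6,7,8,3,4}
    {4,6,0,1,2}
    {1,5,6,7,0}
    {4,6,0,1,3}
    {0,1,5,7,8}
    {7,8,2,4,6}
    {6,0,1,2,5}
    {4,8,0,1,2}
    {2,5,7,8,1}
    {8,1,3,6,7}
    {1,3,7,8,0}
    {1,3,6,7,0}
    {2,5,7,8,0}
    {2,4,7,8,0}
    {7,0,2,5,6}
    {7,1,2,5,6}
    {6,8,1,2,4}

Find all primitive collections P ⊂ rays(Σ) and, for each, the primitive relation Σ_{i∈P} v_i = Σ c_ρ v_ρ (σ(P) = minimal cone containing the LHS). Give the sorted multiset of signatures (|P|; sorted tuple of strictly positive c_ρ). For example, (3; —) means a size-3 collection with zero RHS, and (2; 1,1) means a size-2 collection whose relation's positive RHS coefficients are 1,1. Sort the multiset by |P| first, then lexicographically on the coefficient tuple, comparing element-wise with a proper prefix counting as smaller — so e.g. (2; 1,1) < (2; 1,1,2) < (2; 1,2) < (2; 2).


7 minimal non-faces of Δ(Σ) (on 9 rays):

  P = {2,3}:  v_{2} + v_{3} = v_{6} + v_{8}  ⟹  sig = (2; 1,1)
  P = {4,5}:  v_{4} + v_{5} = v_{0} + v_{1}  ⟹  sig = (2; 1,1)
  P = {3,5}:  v_{3} + v_{5} = v_{0} + 2·v_{1} + v_{7}  ⟹  sig = (2; 1,1,2)
  P = {0,6,8}:  v_{0} + v_{6} + v_{8} = v_{4}  ⟹  sig = (3; 1)
  P = {1,4,7}:  v_{1} + v_{4} + v_{7} = v_{3}  ⟹  sig = (3; 1)
  P = {5,6,8}:  v_{5} + v_{6} + v_{8} = v_{1}  ⟹  sig = (3; 1)
  P = {0,1,2,7}:  v_{0} + v_{1} + v_{2} + v_{7} = 0  ⟹  sig = (4; —)

so the primitive-relation signature multiset is
[(2; 1,1), (2; 1,1), (2; 1,1,2), (3; 1), (3; 1), (3; 1), (4; —)]


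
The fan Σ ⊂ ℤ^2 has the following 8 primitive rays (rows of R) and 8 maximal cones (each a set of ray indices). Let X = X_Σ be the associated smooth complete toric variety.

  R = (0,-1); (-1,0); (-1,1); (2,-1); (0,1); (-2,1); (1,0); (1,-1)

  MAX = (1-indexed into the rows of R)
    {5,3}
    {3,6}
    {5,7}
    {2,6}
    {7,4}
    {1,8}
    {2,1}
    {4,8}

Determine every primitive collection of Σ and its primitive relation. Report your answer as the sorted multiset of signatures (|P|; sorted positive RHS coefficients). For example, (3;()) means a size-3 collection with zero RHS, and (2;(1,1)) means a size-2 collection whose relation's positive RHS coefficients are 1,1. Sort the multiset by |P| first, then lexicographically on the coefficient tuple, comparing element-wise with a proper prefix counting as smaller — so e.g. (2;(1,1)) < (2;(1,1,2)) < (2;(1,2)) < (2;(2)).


20 collections generate NE(X_Σ); each relation:

  P = {1,5}:  v_{1} + v_{5} = 0 — sig = (2;())
  P = {2,7}:  v_{2} + v_{7} = 0 — sig = (2;())
  P = {3,8}:  v_{3} + v_{8} = 0 — sig = (2;())
  P = {4,6}:  v_{4} + v_{6} = 0 — sig = (2;())
  P = {1,3}:  v_{1} + v_{3} = v_{2} — sig = (2;(1))
  P = {1,7}:  v_{1} + v_{7} = v_{8} — sig = (2;(1))
  P = {2,3}:  v_{2} + v_{3} = v_{6} — sig = (2;(1))
  P = {2,4}:  v_{2} + v_{4} = v_{8} — sig = (2;(1))
  P = {2,5}:  v_{2} + v_{5} = v_{3} — sig = (2;(1))
  P = {2,8}:  v_{2} + v_{8} = v_{1} — sig = (2;(1))
  P = {3,4}:  v_{3} + v_{4} = v_{7} — sig = (2;(1))
  P = {3,7}:  v_{3} + v_{7} = v_{5} — sig = (2;(1))
  P = {5,8}:  v_{5} + v_{8} = v_{7} — sig = (2;(1))
  P = {6,7}:  v_{6} + v_{7} = v_{3} — sig = (2;(1))
  P = {6,8}:  v_{6} + v_{8} = v_{2} — sig = (2;(1))
  P = {7,8}:  v_{7} + v_{8} = v_{4} — sig = (2;(1))
  P = {1,4}:  v_{1} + v_{4} = 2·v_{8} — sig = (2;(2))
  P = {1,6}:  v_{1} + v_{6} = 2·v_{2} — sig = (2;(2))
  P = {4,5}:  v_{4} + v_{5} = 2·v_{7} — sig = (2;(2))
  P = {5,6}:  v_{5} + v_{6} = 2·v_{3} — sig = (2;(2))

Hence PRS(X_Σ) =
{ (2;()) ×4,  (2;(1)) ×12,  (2;(2)) ×4 }


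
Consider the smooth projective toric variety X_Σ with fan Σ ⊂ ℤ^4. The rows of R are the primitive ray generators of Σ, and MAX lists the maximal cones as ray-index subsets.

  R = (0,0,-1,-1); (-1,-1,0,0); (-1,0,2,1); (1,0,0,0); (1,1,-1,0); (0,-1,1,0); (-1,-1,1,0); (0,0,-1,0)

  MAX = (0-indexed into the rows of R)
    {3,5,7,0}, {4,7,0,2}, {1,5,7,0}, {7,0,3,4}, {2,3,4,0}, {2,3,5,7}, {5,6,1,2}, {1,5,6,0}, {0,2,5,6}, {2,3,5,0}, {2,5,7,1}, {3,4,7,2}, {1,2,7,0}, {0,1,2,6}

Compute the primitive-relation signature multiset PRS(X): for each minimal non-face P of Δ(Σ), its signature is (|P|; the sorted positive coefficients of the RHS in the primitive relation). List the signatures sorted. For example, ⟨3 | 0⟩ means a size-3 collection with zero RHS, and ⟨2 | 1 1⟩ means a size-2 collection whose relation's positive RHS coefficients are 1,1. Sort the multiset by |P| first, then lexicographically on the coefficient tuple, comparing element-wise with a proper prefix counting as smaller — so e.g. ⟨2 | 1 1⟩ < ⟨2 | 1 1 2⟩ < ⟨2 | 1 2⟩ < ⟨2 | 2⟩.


The 9 primitive collections of Σ (r=8, n=4):

  P = {4,6}:  v_{4} + v_{6} = 0  so sig = ⟨2 | 0⟩
  P = {1,4}:  v_{1} + v_{4} = v_{7}  so sig = ⟨2 | 1⟩
  P = {3,6}:  v_{3} + v_{6} = v_{5}  so sig = ⟨2 | 1⟩
  P = {4,5}:  v_{4} + v_{5} = v_{3}  so sig = ⟨2 | 1⟩
  P = {6,7}:  v_{6} + v_{7} = v_{1}  so sig = ⟨2 | 1⟩
  P = {1,3}:  v_{1} + v_{3} = v_{5} + v_{7}  so sig = ⟨2 | 1 1⟩
  P = {0,2,3,7}:  v_{0} + v_{2} + v_{3} + v_{7} = 0  so sig = ⟨4 | 0⟩
  P = {0,2,5,7}:  v_{0} + v_{2} + v_{5} + v_{7} = v_{6}  so sig = ⟨4 | 1⟩
  P = {0,1,2,5}:  v_{0} + v_{1} + v_{2} + v_{5} = 2·v_{6}  so sig = ⟨4 | 2⟩

Hence PRS(X_Σ) =
[⟨2 | 0⟩, ⟨2 | 1⟩, ⟨2 | 1⟩, ⟨2 | 1⟩, ⟨2 | 1⟩, ⟨2 | 1 1⟩, ⟨4 | 0⟩, ⟨4 | 1⟩, ⟨4 | 2⟩]


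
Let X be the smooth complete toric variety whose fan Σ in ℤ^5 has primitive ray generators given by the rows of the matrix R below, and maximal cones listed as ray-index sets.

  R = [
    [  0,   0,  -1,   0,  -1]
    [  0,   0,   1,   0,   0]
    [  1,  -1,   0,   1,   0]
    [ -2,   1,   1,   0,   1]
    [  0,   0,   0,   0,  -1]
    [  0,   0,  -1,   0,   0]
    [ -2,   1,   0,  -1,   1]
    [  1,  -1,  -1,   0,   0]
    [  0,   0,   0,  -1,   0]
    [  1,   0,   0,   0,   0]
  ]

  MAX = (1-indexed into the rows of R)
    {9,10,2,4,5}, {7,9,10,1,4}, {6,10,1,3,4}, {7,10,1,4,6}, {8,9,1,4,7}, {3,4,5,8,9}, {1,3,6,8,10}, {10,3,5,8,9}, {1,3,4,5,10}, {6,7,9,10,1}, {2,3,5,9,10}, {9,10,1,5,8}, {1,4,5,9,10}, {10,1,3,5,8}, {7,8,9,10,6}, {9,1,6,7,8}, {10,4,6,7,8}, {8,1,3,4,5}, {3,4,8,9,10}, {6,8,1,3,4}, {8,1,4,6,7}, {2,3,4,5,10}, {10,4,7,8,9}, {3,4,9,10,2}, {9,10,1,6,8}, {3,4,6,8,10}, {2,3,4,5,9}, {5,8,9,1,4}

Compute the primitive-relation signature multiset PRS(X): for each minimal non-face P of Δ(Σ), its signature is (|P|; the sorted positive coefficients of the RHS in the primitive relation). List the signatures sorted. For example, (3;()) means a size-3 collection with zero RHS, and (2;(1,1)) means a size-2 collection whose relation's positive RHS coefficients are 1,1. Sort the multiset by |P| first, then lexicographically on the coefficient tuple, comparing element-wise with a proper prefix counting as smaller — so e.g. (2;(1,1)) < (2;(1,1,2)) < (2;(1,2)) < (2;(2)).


14 minimal non-faces of Δ(Σ) (on 10 rays):

  {2,6}:  v_{2} + v_{6} = 0  →  sig = (2;())
  {1,2}:  v_{1} + v_{2} = v_{5}  →  sig = (2;(1))
  {5,6}:  v_{5} + v_{6} = v_{1}  →  sig = (2;(1))
  {2,7}:  v_{2} + v_{7} = v_{4} + v_{9}  →  sig = (2;(1,1))
  {2,8}:  v_{2} + v_{8} = v_{3} + v_{9}  →  sig = (2;(1,1))
  {3,7}:  v_{3} + v_{7} = v_{4} + v_{8}  →  sig = (2;(1,1))
  {5,7}:  v_{5} + v_{7} = v_{1} + v_{4} + v_{9}  →  sig = (2;(1,1,1))
  {3,6,9}:  v_{3} + v_{6} + v_{9} = v_{8}  →  sig = (3;(1))
  {4,6,9}:  v_{4} + v_{6} + v_{9} = v_{7}  →  sig = (3;(1))
  {1,3,9}:  v_{1} + v_{3} + v_{9} = v_{5} + v_{8}  →  sig = (3;(1,1))
  {4,5,8,10}:  v_{4} + v_{5} + v_{8} + v_{10} = 0  →  sig = (4;())
  {1,4,8,10}:  v_{1} + v_{4} + v_{8} + v_{10} = v_{6}  →  sig = (4;(1))
  {1,7,8,10}:  v_{1} + v_{7} + v_{8} + v_{10} = 2·v_{6} + v_{9}  →  sig = (4;(1,2))
  {3,4,5,9,10}:  v_{3} + v_{4} + v_{5} + v_{9} + v_{10} = v_{2}  →  sig = (5;(1))

Sorted signature multiset PRS(X):
{ (2;()),  (2;(1)) ×2,  (2;(1,1)) ×3,  (2;(1,1,1)),  (3;(1)) ×2,  (3;(1,1)),  (4;()),  (4;(1)),  (4;(1,2)),  (5;(1)) }


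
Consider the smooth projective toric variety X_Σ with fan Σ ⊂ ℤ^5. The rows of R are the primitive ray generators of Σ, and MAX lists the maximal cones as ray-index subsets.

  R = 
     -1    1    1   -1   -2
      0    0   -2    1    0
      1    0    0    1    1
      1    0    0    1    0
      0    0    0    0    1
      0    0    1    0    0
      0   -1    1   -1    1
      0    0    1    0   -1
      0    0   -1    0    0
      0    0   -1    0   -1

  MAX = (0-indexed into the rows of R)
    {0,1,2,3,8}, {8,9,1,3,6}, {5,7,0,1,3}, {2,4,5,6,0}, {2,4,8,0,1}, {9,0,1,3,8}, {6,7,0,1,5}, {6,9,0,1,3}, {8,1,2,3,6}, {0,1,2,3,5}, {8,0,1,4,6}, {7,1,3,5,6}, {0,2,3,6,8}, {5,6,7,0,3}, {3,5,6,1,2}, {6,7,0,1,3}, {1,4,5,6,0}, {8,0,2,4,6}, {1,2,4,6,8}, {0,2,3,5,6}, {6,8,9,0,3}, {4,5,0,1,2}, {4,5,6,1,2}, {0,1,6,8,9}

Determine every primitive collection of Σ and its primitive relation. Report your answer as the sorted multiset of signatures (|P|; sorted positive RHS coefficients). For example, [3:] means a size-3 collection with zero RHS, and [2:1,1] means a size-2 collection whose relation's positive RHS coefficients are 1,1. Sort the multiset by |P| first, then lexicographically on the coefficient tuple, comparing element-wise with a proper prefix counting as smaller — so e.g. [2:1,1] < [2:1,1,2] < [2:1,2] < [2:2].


Σ has 12 primitive collections:

  P = {5,8}:  v_{5} + v_{8} = 0  ⇒ sig = [2:]
  P = {3,4}:  v_{3} + v_{4} = v_{2}  ⇒ sig = [2:1]
  P = {4,7}:  v_{4} + v_{7} = v_{5}  ⇒ sig = [2:1]
  P = {4,9}:  v_{4} + v_{9} = v_{8}  ⇒ sig = [2:1]
  P = {2,7}:  v_{2} + v_{7} = v_{3} + v_{5}  ⇒ sig = [2:1,1]
  P = {2,9}:  v_{2} + v_{9} = v_{3} + v_{8}  ⇒ sig = [2:1,1]
  P = {5,9}:  v_{5} + v_{9} = v_{0} + v_{1} + v_{3} + v_{6}  ⇒ sig = [2:1,1,1,1]
  P = {7,8}:  v_{7} + v_{8} = v_{0} + v_{1} + v_{3} + v_{6}  ⇒ sig = [2:1,1,1,1]
  P = {7,9}:  v_{7} + v_{9} = 2·v_{0} + 2·v_{1} + 2·v_{3} + 2·v_{6}  ⇒ sig = [2:2,2,2,2]
  P = {0,1,2,6}:  v_{0} + v_{1} + v_{2} + v_{6} = 0  ⇒ sig = [4:]
  P = {0,1,3,5,6}:  v_{0} + v_{1} + v_{3} + v_{5} + v_{6} = v_{7}  ⇒ sig = [5:1]
  P = {0,1,3,6,8}:  v_{0} + v_{1} + v_{3} + v_{6} + v_{8} = v_{9}  ⇒ sig = [5:1]

Signatures (|P|; sorted positive RHS coefficients), sorted:
[[2:], [2:1], [2:1], [2:1], [2:1,1], [2:1,1], [2:1,1,1,1], [2:1,1,1,1], [2:2,2,2,2], [4:], [5:1], [5:1]]


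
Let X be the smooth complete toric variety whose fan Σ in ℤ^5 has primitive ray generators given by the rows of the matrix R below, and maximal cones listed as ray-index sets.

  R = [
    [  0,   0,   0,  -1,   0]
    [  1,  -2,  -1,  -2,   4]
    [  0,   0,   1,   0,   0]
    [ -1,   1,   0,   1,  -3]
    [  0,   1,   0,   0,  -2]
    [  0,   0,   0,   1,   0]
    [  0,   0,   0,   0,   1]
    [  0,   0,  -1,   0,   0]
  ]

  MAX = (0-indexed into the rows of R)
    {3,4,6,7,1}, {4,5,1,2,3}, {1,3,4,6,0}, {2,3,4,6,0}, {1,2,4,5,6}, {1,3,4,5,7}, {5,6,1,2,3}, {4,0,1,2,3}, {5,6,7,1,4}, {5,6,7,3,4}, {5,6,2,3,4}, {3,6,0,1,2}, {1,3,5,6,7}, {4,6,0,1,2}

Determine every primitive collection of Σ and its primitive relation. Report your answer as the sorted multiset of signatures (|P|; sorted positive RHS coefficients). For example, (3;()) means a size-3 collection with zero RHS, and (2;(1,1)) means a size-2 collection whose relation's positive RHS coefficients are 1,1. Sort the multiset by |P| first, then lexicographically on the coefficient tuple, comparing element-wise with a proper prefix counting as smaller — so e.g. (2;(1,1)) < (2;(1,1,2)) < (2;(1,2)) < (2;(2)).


Minimal non-faces — 5 found among 8 rays, 14 max cones:

  {0,5}:  v_{0} + v_{5} = 0  so sig = (2;())
  {2,7}:  v_{2} + v_{7} = 0  so sig = (2;())
  {0,7}:  v_{0} + v_{7} = v_{1} + v_{3} + v_{4} + v_{6}  so sig = (2;(1,1,1,1))
  {1,2,3,4,6}:  v_{1} + v_{2} + v_{3} + v_{4} + v_{6} = v_{0}  so sig = (5;(1))
  {1,3,4,5,6}:  v_{1} + v_{3} + v_{4} + v_{5} + v_{6} = v_{7}  so sig = (5;(1))

Sorted signature multiset PRS(X):
    (2;())
    (2;())
    (2;(1,1,1,1))
    (5;(1))
    (5;(1))


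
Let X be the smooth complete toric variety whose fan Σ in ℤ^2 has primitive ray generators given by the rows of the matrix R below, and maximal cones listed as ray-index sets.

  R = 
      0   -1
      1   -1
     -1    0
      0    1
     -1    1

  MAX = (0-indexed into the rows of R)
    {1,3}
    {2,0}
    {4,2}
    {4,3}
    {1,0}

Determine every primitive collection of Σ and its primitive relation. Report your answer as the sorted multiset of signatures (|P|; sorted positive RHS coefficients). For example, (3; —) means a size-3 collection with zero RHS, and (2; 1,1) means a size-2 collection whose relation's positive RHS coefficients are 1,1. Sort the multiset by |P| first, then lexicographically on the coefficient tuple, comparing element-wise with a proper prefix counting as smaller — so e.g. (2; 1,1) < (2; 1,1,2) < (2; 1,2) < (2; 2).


Minimal non-faces — 5 found among 5 rays, 5 max cones:

  P = {0,3}:  v_{0} + v_{3} = 0  →  sig = (2; —)
  P = {1,4}:  v_{1} + v_{4} = 0  →  sig = (2; —)
  P = {0,4}:  v_{0} + v_{4} = v_{2}  →  sig = (2; 1)
  P = {1,2}:  v_{1} + v_{2} = v_{0}  →  sig = (2; 1)
  P = {2,3}:  v_{2} + v_{3} = v_{4}  →  sig = (2; 1)

Sorted signature multiset PRS(X):
{ (2; —) ×2,  (2; 1) ×3 }


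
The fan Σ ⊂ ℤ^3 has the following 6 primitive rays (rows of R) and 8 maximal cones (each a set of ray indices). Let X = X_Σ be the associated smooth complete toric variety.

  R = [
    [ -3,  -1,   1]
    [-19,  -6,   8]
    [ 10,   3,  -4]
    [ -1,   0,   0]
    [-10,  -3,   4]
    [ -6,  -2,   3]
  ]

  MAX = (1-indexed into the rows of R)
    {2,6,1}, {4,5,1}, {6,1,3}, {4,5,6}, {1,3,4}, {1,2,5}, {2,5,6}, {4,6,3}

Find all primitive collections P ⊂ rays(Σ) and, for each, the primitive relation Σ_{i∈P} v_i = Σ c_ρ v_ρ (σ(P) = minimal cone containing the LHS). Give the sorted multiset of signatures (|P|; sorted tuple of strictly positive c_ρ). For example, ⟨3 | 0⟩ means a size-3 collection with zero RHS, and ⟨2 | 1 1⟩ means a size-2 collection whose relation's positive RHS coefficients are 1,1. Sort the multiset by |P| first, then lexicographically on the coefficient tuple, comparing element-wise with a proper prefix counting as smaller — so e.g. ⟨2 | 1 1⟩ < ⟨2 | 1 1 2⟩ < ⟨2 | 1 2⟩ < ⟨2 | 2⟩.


The 5 primitive collections of Σ (r=6, n=3):

  {3,5}:  v_{3} + v_{5} = 0  →  sig = ⟨2 | 0⟩
  {2,3}:  v_{2} + v_{3} = v_{1} + v_{6}  →  sig = ⟨2 | 1 1⟩
  {2,4}:  v_{2} + v_{4} = 2·v_{5}  →  sig = ⟨2 | 2⟩
  {1,4,6}:  v_{1} + v_{4} + v_{6} = v_{5}  →  sig = ⟨3 | 1⟩
  {1,5,6}:  v_{1} + v_{5} + v_{6} = v_{2}  →  sig = ⟨3 | 1⟩

Sorted signature multiset PRS(X):
[⟨2 | 0⟩, ⟨2 | 1 1⟩, ⟨2 | 2⟩, ⟨3 | 1⟩, ⟨3 | 1⟩]


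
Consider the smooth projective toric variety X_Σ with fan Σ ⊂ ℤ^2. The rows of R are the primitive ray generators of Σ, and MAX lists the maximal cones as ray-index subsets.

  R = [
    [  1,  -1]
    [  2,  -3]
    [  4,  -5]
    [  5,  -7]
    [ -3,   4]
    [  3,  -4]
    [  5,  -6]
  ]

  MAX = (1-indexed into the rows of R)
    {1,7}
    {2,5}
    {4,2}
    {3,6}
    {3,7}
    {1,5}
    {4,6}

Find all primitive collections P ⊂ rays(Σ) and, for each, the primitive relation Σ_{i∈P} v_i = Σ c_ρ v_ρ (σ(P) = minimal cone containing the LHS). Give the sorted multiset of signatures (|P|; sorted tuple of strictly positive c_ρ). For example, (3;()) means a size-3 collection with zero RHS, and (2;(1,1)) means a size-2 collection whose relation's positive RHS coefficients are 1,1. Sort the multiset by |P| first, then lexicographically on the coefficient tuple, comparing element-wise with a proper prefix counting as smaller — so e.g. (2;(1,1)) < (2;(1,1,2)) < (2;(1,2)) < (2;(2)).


14 collections generate NE(X_Σ); each relation:

  • {5,6}:  v_{5} + v_{6} = 0  ⟹  sig = (2;())
  • {1,2}:  v_{1} + v_{2} = v_{6}  ⟹  sig = (2;(1))
  • {1,3}:  v_{1} + v_{3} = v_{7}  ⟹  sig = (2;(1))
  • {1,6}:  v_{1} + v_{6} = v_{3}  ⟹  sig = (2;(1))
  • {2,6}:  v_{2} + v_{6} = v_{4}  ⟹  sig = (2;(1))
  • {3,5}:  v_{3} + v_{5} = v_{1}  ⟹  sig = (2;(1))
  • {4,5}:  v_{4} + v_{5} = v_{2}  ⟹  sig = (2;(1))
  • {2,7}:  v_{2} + v_{7} = v_{3} + v_{6}  ⟹  sig = (2;(1,1))
  • {4,7}:  v_{4} + v_{7} = v_{3} + 2·v_{6}  ⟹  sig = (2;(1,2))
  • {1,4}:  v_{1} + v_{4} = 2·v_{6}  ⟹  sig = (2;(2))
  • {2,3}:  v_{2} + v_{3} = 2·v_{6}  ⟹  sig = (2;(2))
  • {5,7}:  v_{5} + v_{7} = 2·v_{1}  ⟹  sig = (2;(2))
  • {6,7}:  v_{6} + v_{7} = 2·v_{3}  ⟹  sig = (2;(2))
  • {3,4}:  v_{3} + v_{4} = 3·v_{6}  ⟹  sig = (2;(3))

Sorted signature multiset PRS(X):
[(2;()), (2;(1)), (2;(1)), (2;(1)), (2;(1)), (2;(1)), (2;(1)), (2;(1,1)), (2;(1,2)), (2;(2)), (2;(2)), (2;(2)), (2;(2)), (2;(3))]


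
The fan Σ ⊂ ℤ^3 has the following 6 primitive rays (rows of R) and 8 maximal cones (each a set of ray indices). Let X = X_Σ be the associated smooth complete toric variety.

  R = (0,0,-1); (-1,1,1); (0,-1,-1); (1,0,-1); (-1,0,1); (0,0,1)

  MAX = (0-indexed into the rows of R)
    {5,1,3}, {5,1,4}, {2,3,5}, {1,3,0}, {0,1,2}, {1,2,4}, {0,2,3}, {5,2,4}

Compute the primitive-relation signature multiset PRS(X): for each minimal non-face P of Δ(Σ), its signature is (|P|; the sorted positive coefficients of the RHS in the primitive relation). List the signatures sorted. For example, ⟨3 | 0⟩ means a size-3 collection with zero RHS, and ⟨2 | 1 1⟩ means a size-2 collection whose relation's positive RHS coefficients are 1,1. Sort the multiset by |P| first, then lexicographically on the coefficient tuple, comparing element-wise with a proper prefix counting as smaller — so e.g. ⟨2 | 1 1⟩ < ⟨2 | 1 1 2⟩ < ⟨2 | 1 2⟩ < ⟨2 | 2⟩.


Δ(Σ) — 6 vertices, 5 min non-faces:

  • {0,5}:  v_{0} + v_{5} = 0 — sig = ⟨2 | 0⟩
  • {3,4}:  v_{3} + v_{4} = 0 — sig = ⟨2 | 0⟩
  • {0,4}:  v_{0} + v_{4} = v_{1} + v_{2} — sig = ⟨2 | 1 1⟩
  • {1,2,3}:  v_{1} + v_{2} + v_{3} = v_{0} — sig = ⟨3 | 1⟩
  • {1,2,5}:  v_{1} + v_{2} + v_{5} = v_{4} — sig = ⟨3 | 1⟩

Sorted signature multiset PRS(X):
{ ⟨2 | 0⟩ ×2,  ⟨2 | 1 1⟩,  ⟨3 | 1⟩ ×2 }


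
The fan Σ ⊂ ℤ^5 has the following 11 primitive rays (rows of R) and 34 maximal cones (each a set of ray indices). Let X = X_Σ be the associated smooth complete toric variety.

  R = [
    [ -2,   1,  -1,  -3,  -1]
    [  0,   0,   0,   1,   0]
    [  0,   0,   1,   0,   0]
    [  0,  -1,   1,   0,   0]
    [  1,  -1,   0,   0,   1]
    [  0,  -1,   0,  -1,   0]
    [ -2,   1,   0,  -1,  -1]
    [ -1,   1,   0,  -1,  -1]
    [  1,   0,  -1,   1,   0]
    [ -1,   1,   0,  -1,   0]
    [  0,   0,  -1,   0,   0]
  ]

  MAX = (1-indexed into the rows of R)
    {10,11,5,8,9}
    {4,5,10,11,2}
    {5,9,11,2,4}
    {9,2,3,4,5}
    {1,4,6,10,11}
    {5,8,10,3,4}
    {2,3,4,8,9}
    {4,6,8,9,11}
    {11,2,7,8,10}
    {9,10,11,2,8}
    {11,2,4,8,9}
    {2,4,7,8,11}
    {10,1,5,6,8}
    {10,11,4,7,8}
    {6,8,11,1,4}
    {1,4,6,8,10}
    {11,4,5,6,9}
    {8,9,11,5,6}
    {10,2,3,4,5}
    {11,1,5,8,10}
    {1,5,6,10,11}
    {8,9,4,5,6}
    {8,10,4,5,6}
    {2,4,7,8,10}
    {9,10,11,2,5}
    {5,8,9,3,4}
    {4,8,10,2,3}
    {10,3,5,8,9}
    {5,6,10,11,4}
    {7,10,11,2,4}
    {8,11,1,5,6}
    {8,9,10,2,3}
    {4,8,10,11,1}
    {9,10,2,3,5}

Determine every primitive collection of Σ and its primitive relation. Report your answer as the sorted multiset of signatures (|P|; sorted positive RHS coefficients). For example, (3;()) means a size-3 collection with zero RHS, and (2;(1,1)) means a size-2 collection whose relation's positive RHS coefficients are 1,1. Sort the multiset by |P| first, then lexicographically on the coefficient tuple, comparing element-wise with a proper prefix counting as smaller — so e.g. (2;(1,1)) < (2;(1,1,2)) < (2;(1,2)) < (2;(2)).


Δ(Σ) — 11 vertices, 18 min non-faces:

  P={3,11}:  v_{3} + v_{11} = 0  ⟹  sig = (2;())
  P={2,6}:  v_{2} + v_{6} = v_{4} + v_{11}  ⟹  sig = (2;(1,1))
  P={1,3}:  v_{1} + v_{3} = v_{6} + v_{8} + v_{10}  ⟹  sig = (2;(1,1,1))
  P={3,6}:  v_{3} + v_{6} = v_{4} + v_{5} + v_{8}  ⟹  sig = (2;(1,1,1))
  P={5,7}:  v_{5} + v_{7} = v_{4} + v_{10} + v_{11}  ⟹  sig = (2;(1,1,1))
  P={7,9}:  v_{7} + v_{9} = v_{2} + v_{8} + v_{11}  ⟹  sig = (2;(1,1,1))
  P={3,7}:  v_{3} + v_{7} = v_{2} + v_{4} + v_{8} + v_{10}  ⟹  sig = (2;(1,1,1,1))
  P={1,2}:  v_{1} + v_{2} = v_{4} + v_{8} + v_{10} + 2·v_{11}  ⟹  sig = (2;(1,1,1,2))
  P={6,7}:  v_{6} + v_{7} = 2·v_{4} + v_{8} + v_{10} + 2·v_{11}  ⟹  sig = (2;(1,1,2,2))
  P={1,9}:  v_{1} + v_{9} = v_{5} + 2·v_{8} + 2·v_{11}  ⟹  sig = (2;(1,2,2))
  P={1,7}:  v_{1} + v_{7} = 2·v_{4} + 2·v_{8} + 2·v_{10} + 3·v_{11}  ⟹  sig = (2;(2,2,2,3))
  P={2,5,8}:  v_{2} + v_{5} + v_{8} = 0  ⟹  sig = (3;())
  P={4,9,10}:  v_{4} + v_{9} + v_{10} = 0  ⟹  sig = (3;())
  P={6,9,10}:  v_{6} + v_{9} + v_{10} = v_{5} + v_{8} + v_{11}  ⟹  sig = (3;(1,1,1))
  P={1,4,5}:  v_{1} + v_{4} + v_{5} = 2·v_{6} + v_{10}  ⟹  sig = (3;(1,2))
  P={4,5,8,11}:  v_{4} + v_{5} + v_{8} + v_{11} = v_{6}  ⟹  sig = (4;(1))
  P={6,8,10,11}:  v_{6} + v_{8} + v_{10} + v_{11} = v_{1}  ⟹  sig = (4;(1))
  P={2,4,8,10,11}:  v_{2} + v_{4} + v_{8} + v_{10} + v_{11} = v_{7}  ⟹  sig = (5;(1))

Signatures (|P|; sorted positive RHS coefficients), sorted:
    |P|=2: 11 collections, coeffs (), (1,1), (1,1,1), (1,1,1), (1,1,1), (1,1,1), (1,1,1,1), (1,1,1,2), (1,1,2,2), (1,2,2), (2,2,2,3)
    |P|=3: 4 collections, coeffs (), (), (1,1,1), (1,2)
    |P|=4: 2 collections, coeffs (1), (1)
    |P|=5: 1 collection, coeffs (1)
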